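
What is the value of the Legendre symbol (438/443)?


p = 443 is prime, so compute (438/443) with the reciprocity algorithm (Jacobi-symbol steps: pull out 2s via (2/n), flip via reciprocity, reduce):
  pull out 2: (2/443) = -1  (since 443 mod 8 = 3)
  reciprocity: (219/443) -> -(443/219)
  reduce: (5/219)
  reciprocity: (5/219) -> +(219/5)
  reduce: (4/5)
  pull out 2: (2/5) = -1  (since 5 mod 8 = 5)
  pull out 2: (2/5) = -1  (since 5 mod 8 = 5)
  (1/5) = 1
Product of signs = 1
(438/443) = 1

1


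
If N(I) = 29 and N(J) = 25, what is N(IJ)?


N(IJ) = N(I) * N(J)
= 29 * 25
= 725

725


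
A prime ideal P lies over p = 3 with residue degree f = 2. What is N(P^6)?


N(P^a) = p^(a*f)
= 3^(6*2)
= 3^12
= 531441

531441


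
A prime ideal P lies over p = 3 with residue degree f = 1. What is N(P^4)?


N(P^a) = p^(a*f)
= 3^(4*1)
= 3^4
= 81

81


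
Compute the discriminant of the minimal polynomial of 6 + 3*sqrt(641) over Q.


The element 6 + 3*sqrt(641) has minimal polynomial:
x^2 - 12*x - 5733
Discriminant = (-12)^2 - 4*(-5733)
= 144 + 22932
= 23076

23076


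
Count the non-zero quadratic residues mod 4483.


For prime p, the number of non-zero quadratic residues is (p-1)/2.
= (4483-1)/2
= 2241

2241


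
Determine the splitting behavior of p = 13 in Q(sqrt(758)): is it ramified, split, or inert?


K = Q(sqrt(758)). Since d mod 4 = 2, disc(K) = 3032.
Check p | disc: 3032 mod 13 = 3.
p does not divide disc. Compute Legendre symbol (d/p):
4^((13-1)/2) mod 13 = 1
(d/p) = 1, so p splits: (p) = P*P' with e=1, f=1, g=2.
Therefore p is split.

split


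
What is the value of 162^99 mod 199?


p = 199 is prime and the exponent is (p-1)/2 = 99, so by Euler's criterion 162^99 = (162/199) = +1 or -1 mod 199.
Compute by square-and-multiply:
  99 = 64 + 32 + 2 + 1 (binary 1100011)
  Repeated squaring mod 199: 162^1 = 162, 162^2 = 175, 162^4 = 178, 162^8 = 43, 162^16 = 58, 162^32 = 180, 162^64 = 162
  162^99 = 162^64 * 162^32 * 162^2 * 162^1 = 162 * 180 * 175 * 162 mod 199
    162 * 180 = 29160 = 106 mod 199
    106 * 175 = 18550 = 43 mod 199
    43 * 162 = 6966 = 1 mod 199
  162^99 = 1 mod 199
Result 1: 162 is a quadratic residue mod 199.
162^99 mod 199 = 1

1


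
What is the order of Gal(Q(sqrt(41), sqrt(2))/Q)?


The 2 square roots of distinct primes are multiplicatively independent over Q,
so [K:Q] = 2^2 and Gal(K/Q) is isomorphic to (Z/2Z)^2.
|Gal| = 2^2 = 4

4


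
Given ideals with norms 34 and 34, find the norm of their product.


N(IJ) = N(I) * N(J)
= 34 * 34
= 1156

1156


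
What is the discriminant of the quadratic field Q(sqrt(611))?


For K = Q(sqrt(d)) with d squarefree: disc(K) = d if d = 1 mod 4, and disc(K) = 4d if d = 2 or 3 mod 4.
Here d = 611, and d mod 4 = 3.
d = 3 mod 4, not 1 (O_K = Z[sqrt(d)]), so disc(K) = 4d = 4 * (611) = 2444

2444


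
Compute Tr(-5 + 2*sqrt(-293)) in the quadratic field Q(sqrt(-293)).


Tr(a + b*sqrt(d)) = (a + b*sqrt(d)) + (a - b*sqrt(d)) = 2a
= 2 * (-5)
= -10

-10


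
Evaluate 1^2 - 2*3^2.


x^2 - d*y^2
= 1^2 - 2*3^2
= 1 - 18
= -17

-17


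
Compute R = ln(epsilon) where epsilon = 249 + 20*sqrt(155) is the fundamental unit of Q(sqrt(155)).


epsilon = 249 + 20*sqrt(155)
= 497.9980
R = ln(497.9980)
= 6.2106

6.2106


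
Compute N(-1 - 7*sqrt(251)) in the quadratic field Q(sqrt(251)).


N(a + b*sqrt(d)) = a^2 - d*b^2
= (-1)^2 - (251)*(-7)^2
= 1 - 12299
= -12298

-12298


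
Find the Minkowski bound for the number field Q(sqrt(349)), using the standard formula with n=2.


d = 349, d mod 4 = 1, so disc(K) = d = 349; |disc(K)| = 349
Real quadratic field, so n = 2, s = r2 = 0, r1 = 2
M = (n!/n^n) * (4/pi)^s * sqrt(|disc(K)|) = (2!/2^2) * (4/pi)^0 * sqrt(349)
= 0.5 * 1.000000 * 18.681542
= 9.3408

9.3408


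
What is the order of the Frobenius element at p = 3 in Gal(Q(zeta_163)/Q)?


The Frobenius at p in Gal(Q(zeta_n)/Q) = (Z/nZ)* is the class of p, so its order is ord_163(3), the smallest k >= 1 with 3^k = 1 mod 163.
n = 163 = 163, phi(163) = 162; the order divides phi(n).
Divisors of 162: 1, 2, 3, 6, 9, 18, 27, 54, 81, 162
Repeated squaring mod 163: 3^1 = 3, 3^2 = 9, 3^4 = 81, 3^8 = 41, 3^16 = 51, 3^32 = 156, 3^64 = 49, 3^128 = 119
Test divisors in increasing order:
  k=1: 3^1 = 3 mod 163
  k=2: 3^2 = 9 mod 163
  k=3: 3^3 = 9 * 3 = 27 mod 163
  k=6: 3^6 = 81 * 9 = 77 mod 163
  k=9: 3^9 = 41 * 3 = 123 mod 163
  k=18: 3^18 = 51 * 9 = 133 mod 163
  k=27: 3^27 = 51 * 41 * 9 * 3 = 59 mod 163
  k=54: 3^54 = 156 * 51 * 81 * 9 = 58 mod 163
  k=81: 3^81 = 49 * 51 * 3 = 162 mod 163
  k=162: 3^162 = 119 * 156 * 9 = 1 mod 163  <- first divisor giving 1
Order = 162

162


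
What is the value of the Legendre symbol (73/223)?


p = 223 is prime, so compute (73/223) with the reciprocity algorithm (Jacobi-symbol steps: pull out 2s via (2/n), flip via reciprocity, reduce):
  reciprocity: (73/223) -> +(223/73)
  reduce: (4/73)
  pull out 2: (2/73) = +1  (since 73 mod 8 = 1)
  pull out 2: (2/73) = +1  (since 73 mod 8 = 1)
  (1/73) = 1
Product of signs = 1
(73/223) = 1

1


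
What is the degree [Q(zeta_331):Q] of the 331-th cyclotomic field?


The degree equals Euler's totient phi(331).
331 = 331
phi(331) = 330

330


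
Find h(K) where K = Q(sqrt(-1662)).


K = Q(sqrt(-1662)). d mod 4 = 2, so D = disc(K) = 4d = -6648
h(K) equals the number of primitive reduced positive-definite forms (a, b, c) = a*x^2 + b*x*y + c*y^2 with b^2 - 4ac = D,
where reduced means |b| <= a <= c, with b >= 0 whenever |b| = a or a = c, and primitive means gcd(a, b, c) = 1.
Reduced forces 3a^2 <= |D| = 6648, so 1 <= a <= 47; b must have the parity of D, and c = (b^2 - D)/(4a) must be an integer >= a.
Enumerate a = 1..47, b in [-a, a]:
  a=1: (1, 0, 1662)  [1]
  a=2: (2, 0, 831)  [1]
  a=3: (3, 0, 554)  [1]
  a=4..5: none
  a=6: (6, 0, 277)  [1]
  a=7: (7, -4, 238), (7, 4, 238)  [2]
  a=8..13: none
  a=14: (14, -4, 119), (14, 4, 119)  [2]
  a=15..16: none
  a=17: (17, -4, 98), (17, 4, 98)  [2]
  a=18..20: none
  a=21: (21, -18, 83), (21, 18, 83)  [2]
  a=22..28: none
  a=29: (29, -14, 59), (29, 14, 59)  [2]
  a=30..33: none
  a=34: (34, -4, 49), (34, 4, 49)  [2]
  a=35..36: none
  a=37: (37, -30, 51), (37, 30, 51)  [2]
  a=38..41: none
  a=42: (42, -24, 43), (42, 24, 43)  [2]
  a=43..47: none
Total reduced forms: 1 + 1 + 1 + 1 + 2 + 2 + 2 + 2 + 2 + 2 + 2 + 2 = 20
h = 20

20


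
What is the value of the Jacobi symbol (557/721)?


Compute (557/721) via quadratic reciprocity:
  reciprocity: (557/721) -> +(721/557)
  reduce: (164/557)
  pull out 2: (2/557) = -1  (since 557 mod 8 = 5)
  pull out 2: (2/557) = -1  (since 557 mod 8 = 5)
  reciprocity: (41/557) -> +(557/41)
  reduce: (24/41)
  pull out 2: (2/41) = +1  (since 41 mod 8 = 1)
  pull out 2: (2/41) = +1  (since 41 mod 8 = 1)
  pull out 2: (2/41) = +1  (since 41 mod 8 = 1)
  reciprocity: (3/41) -> +(41/3)
  reduce: (2/3)
  pull out 2: (2/3) = -1  (since 3 mod 8 = 3)
  (1/3) = 1
Product of signs = -1

-1


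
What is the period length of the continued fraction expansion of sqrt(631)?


Run the CF algorithm for sqrt(631).
a_0 = floor(sqrt(631)) = 25; set m_0=0, q_0=1.
Recurrence: m' = q*a - m,  q' = (d - m'^2)/q,  a' = floor((a_0 + m')/q').
  step 1: m=25, q=6, a=8
  step 2: m=23, q=17, a=2
  step 3: m=11, q=30, a=1
  step 4: m=19, q=9, a=4
  step 5: m=17, q=38, a=1
  step 6: m=21, q=5, a=9
  step 7: m=24, q=11, a=4
  step 8: m=20, q=21, a=2
  step 9: m=22, q=7, a=6
  step 10: m=20, q=33, a=1
  step 11: m=13, q=14, a=2
  step 12: m=15, q=29, a=1
  step 13: m=14, q=15, a=2
  step 14: m=16, q=25, a=1
  step 15: m=9, q=22, a=1
  step 16: m=13, q=21, a=1
  step 17: m=8, q=27, a=1
  step 18: m=19, q=10, a=4
  step 19: m=21, q=19, a=2
  step 20: m=17, q=18, a=2
  step 21: m=19, q=15, a=2
  step 22: m=11, q=34, a=1
  step 23: m=23, q=3, a=16
  step 24: m=25, q=2, a=25
  step 25: m=25, q=3, a=16
  step 26: m=23, q=34, a=1
  step 27: m=11, q=15, a=2
  step 28: m=19, q=18, a=2
  step 29: m=17, q=19, a=2
  step 30: m=21, q=10, a=4
  step 31: m=19, q=27, a=1
  step 32: m=8, q=21, a=1
  step 33: m=13, q=22, a=1
  step 34: m=9, q=25, a=1
  step 35: m=16, q=15, a=2
  step 36: m=14, q=29, a=1
  step 37: m=15, q=14, a=2
  step 38: m=13, q=33, a=1
  step 39: m=20, q=7, a=6
  step 40: m=22, q=21, a=2
  step 41: m=20, q=11, a=4
  step 42: m=24, q=5, a=9
  step 43: m=21, q=38, a=1
  step 44: m=17, q=9, a=4
  step 45: m=19, q=30, a=1
  step 46: m=11, q=17, a=2
  step 47: m=23, q=6, a=8
  step 48: m=25, q=1, a=50
a_48 = 2*a_0 = 50, so the period closes here.
sqrt(631) = [25; 8, 2, 1, 4, 1, 9, 4, 2, 6, 1, 2, 1, 2, 1, 1, 1, 1, 4, 2, 2, 2, 1, 16, 25, 16, 1, 2, 2, 2, 4, 1, 1, 1, 1, 2, 1, 2, 1, 6, 2, 4, 9, 1, 4, 1, 2, 8, 50]
Period length = 48

48


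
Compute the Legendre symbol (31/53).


p = 53 is prime, so compute (31/53) with the reciprocity algorithm (Jacobi-symbol steps: pull out 2s via (2/n), flip via reciprocity, reduce):
  reciprocity: (31/53) -> +(53/31)
  reduce: (22/31)
  pull out 2: (2/31) = +1  (since 31 mod 8 = 7)
  reciprocity: (11/31) -> -(31/11)
  reduce: (9/11)
  reciprocity: (9/11) -> +(11/9)
  reduce: (2/9)
  pull out 2: (2/9) = +1  (since 9 mod 8 = 1)
  (1/9) = 1
Product of signs = -1
(31/53) = -1

-1


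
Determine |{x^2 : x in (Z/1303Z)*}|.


For prime p, the number of non-zero quadratic residues is (p-1)/2.
= (1303-1)/2
= 651

651


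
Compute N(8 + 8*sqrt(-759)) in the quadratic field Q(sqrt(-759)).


N(a + b*sqrt(d)) = a^2 - d*b^2
= (8)^2 - (-759)*(8)^2
= 64 + 48576
= 48640

48640


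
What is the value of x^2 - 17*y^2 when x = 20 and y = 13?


x^2 - d*y^2
= 20^2 - 17*13^2
= 400 - 2873
= -2473

-2473


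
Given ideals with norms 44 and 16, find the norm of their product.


N(IJ) = N(I) * N(J)
= 44 * 16
= 704

704


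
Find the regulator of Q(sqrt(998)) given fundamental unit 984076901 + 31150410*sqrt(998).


epsilon = 984076901 + 31150410*sqrt(998)
= 1.9682e+09
R = ln(1.9682e+09)
= 21.4004

21.4004


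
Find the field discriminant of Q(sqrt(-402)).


For K = Q(sqrt(d)) with d squarefree: disc(K) = d if d = 1 mod 4, and disc(K) = 4d if d = 2 or 3 mod 4.
Here d = -402, and d mod 4 = 2.
d = 2 mod 4, not 1 (O_K = Z[sqrt(d)]), so disc(K) = 4d = 4 * (-402) = -1608

-1608


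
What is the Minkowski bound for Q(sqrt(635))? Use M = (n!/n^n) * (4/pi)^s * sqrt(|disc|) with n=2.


d = 635, d mod 4 = 3, so disc(K) = 4d = 2540; |disc(K)| = 2540
Real quadratic field, so n = 2, s = r2 = 0, r1 = 2
M = (n!/n^n) * (4/pi)^s * sqrt(|disc(K)|) = (2!/2^2) * (4/pi)^0 * sqrt(2540)
= 0.5 * 1.000000 * 50.398413
= 25.1992

25.1992


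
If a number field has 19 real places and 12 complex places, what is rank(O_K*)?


By Dirichlet's unit theorem:
rank = r1 + r2 - 1
= 19 + 12 - 1
= 30

30


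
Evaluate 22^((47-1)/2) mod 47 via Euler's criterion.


p = 47 is prime and the exponent is (p-1)/2 = 23, so by Euler's criterion 22^23 = (22/47) = +1 or -1 mod 47.
Compute by square-and-multiply:
  23 = 16 + 4 + 2 + 1 (binary 10111)
  Repeated squaring mod 47: 22^1 = 22, 22^2 = 14, 22^4 = 8, 22^8 = 17, 22^16 = 7
  22^23 = 22^16 * 22^4 * 22^2 * 22^1 = 7 * 8 * 14 * 22 mod 47
    7 * 8 = 56 = 9 mod 47
    9 * 14 = 126 = 32 mod 47
    32 * 22 = 704 = 46 mod 47
  22^23 = 46 mod 47
Result 46 = p - 1 = -1 mod 47: 22 is a quadratic non-residue mod 47. As a residue in [0, p-1] the value is 46.
22^23 mod 47 = 46

46


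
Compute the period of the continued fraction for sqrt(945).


Run the CF algorithm for sqrt(945).
a_0 = floor(sqrt(945)) = 30; set m_0=0, q_0=1.
Recurrence: m' = q*a - m,  q' = (d - m'^2)/q,  a' = floor((a_0 + m')/q').
  step 1: m=30, q=45, a=1
  step 2: m=15, q=16, a=2
  step 3: m=17, q=41, a=1
  step 4: m=24, q=9, a=6
  step 5: m=30, q=5, a=12
  step 6: m=30, q=9, a=6
  step 7: m=24, q=41, a=1
  step 8: m=17, q=16, a=2
  step 9: m=15, q=45, a=1
  step 10: m=30, q=1, a=60
a_10 = 2*a_0 = 60, so the period closes here.
sqrt(945) = [30; 1, 2, 1, 6, 12, 6, 1, 2, 1, 60]
Period length = 10

10


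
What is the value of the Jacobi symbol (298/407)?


Compute (298/407) via quadratic reciprocity:
  pull out 2: (2/407) = +1  (since 407 mod 8 = 7)
  reciprocity: (149/407) -> +(407/149)
  reduce: (109/149)
  reciprocity: (109/149) -> +(149/109)
  reduce: (40/109)
  pull out 2: (2/109) = -1  (since 109 mod 8 = 5)
  pull out 2: (2/109) = -1  (since 109 mod 8 = 5)
  pull out 2: (2/109) = -1  (since 109 mod 8 = 5)
  reciprocity: (5/109) -> +(109/5)
  reduce: (4/5)
  pull out 2: (2/5) = -1  (since 5 mod 8 = 5)
  pull out 2: (2/5) = -1  (since 5 mod 8 = 5)
  (1/5) = 1
Product of signs = -1

-1


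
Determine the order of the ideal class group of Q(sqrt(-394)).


K = Q(sqrt(-394)). d mod 4 = 2, so D = disc(K) = 4d = -1576
h(K) equals the number of primitive reduced positive-definite forms (a, b, c) = a*x^2 + b*x*y + c*y^2 with b^2 - 4ac = D,
where reduced means |b| <= a <= c, with b >= 0 whenever |b| = a or a = c, and primitive means gcd(a, b, c) = 1.
Reduced forces 3a^2 <= |D| = 1576, so 1 <= a <= 22; b must have the parity of D, and c = (b^2 - D)/(4a) must be an integer >= a.
Enumerate a = 1..22, b in [-a, a]:
  a=1: (1, 0, 394)  [1]
  a=2: (2, 0, 197)  [1]
  a=3..4: none
  a=5: (5, -2, 79), (5, 2, 79)  [2]
  a=6..9: none
  a=10: (10, -8, 41), (10, 8, 41)  [2]
  a=11..12: none
  a=13: (13, -6, 31), (13, 6, 31)  [2]
  a=14..18: none
  a=19: (19, -18, 25), (19, 18, 25)  [2]
  a=20..22: none
Total reduced forms: 1 + 1 + 2 + 2 + 2 + 2 = 10
h = 10

10


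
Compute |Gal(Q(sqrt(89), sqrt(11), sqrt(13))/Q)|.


The 3 square roots of distinct primes are multiplicatively independent over Q,
so [K:Q] = 2^3 and Gal(K/Q) is isomorphic to (Z/2Z)^3.
|Gal| = 2^3 = 8

8


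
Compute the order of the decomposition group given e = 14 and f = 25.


|D_P| = e * f
= 14 * 25
= 350

350


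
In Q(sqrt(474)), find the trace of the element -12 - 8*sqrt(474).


Tr(a + b*sqrt(d)) = (a + b*sqrt(d)) + (a - b*sqrt(d)) = 2a
= 2 * (-12)
= -24

-24


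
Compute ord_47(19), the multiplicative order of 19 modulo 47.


We want ord_47(19), the smallest k >= 1 with 19^k = 1 mod 47.
n = 47 = 47, phi(47) = 46; the order divides phi(n).
Divisors of 46: 1, 2, 23, 46
Repeated squaring mod 47: 19^1 = 19, 19^2 = 32, 19^4 = 37, 19^8 = 6, 19^16 = 36, 19^32 = 27
Test divisors in increasing order:
  k=1: 19^1 = 19 mod 47
  k=2: 19^2 = 32 mod 47
  k=23: 19^23 = 36 * 37 * 32 * 19 = 46 mod 47
  k=46: 19^46 = 27 * 6 * 37 * 32 = 1 mod 47  <- first divisor giving 1
Order = 46

46


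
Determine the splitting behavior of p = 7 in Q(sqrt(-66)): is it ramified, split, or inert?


K = Q(sqrt(-66)). Since d mod 4 = 2, disc(K) = -264.
Check p | disc: -264 mod 7 = 2.
p does not divide disc. Compute Legendre symbol (d/p):
4^((7-1)/2) mod 7 = 1
(d/p) = 1, so p splits: (p) = P*P' with e=1, f=1, g=2.
Therefore p is split.

split


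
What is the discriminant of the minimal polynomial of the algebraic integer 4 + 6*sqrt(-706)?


The element 4 + 6*sqrt(-706) has minimal polynomial:
x^2 - 8*x + 25432
Discriminant = (-8)^2 - 4*(25432)
= 64 - 101728
= -101664

-101664


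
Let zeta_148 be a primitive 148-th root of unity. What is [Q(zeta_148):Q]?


The degree equals Euler's totient phi(148).
148 = 2^2 * 37
phi(148) = 72

72


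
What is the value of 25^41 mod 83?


p = 83 is prime and the exponent is (p-1)/2 = 41, so by Euler's criterion 25^41 = (25/83) = +1 or -1 mod 83.
Compute by square-and-multiply:
  41 = 32 + 8 + 1 (binary 101001)
  Repeated squaring mod 83: 25^1 = 25, 25^2 = 44, 25^4 = 27, 25^8 = 65, 25^16 = 75, 25^32 = 64
  25^41 = 25^32 * 25^8 * 25^1 = 64 * 65 * 25 mod 83
    64 * 65 = 4160 = 10 mod 83
    10 * 25 = 250 = 1 mod 83
  25^41 = 1 mod 83
Result 1: 25 is a quadratic residue mod 83.
25^41 mod 83 = 1

1


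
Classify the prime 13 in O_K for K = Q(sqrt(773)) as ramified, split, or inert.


K = Q(sqrt(773)). Since d mod 4 = 1, disc(K) = 773.
Check p | disc: 773 mod 13 = 6.
p does not divide disc. Compute Legendre symbol (d/p):
6^((13-1)/2) mod 13 = -1
(d/p) = -1, so p is inert: (p) stays prime with e=1, f=2, g=1.
Therefore p is inert.

inert


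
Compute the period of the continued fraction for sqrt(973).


Run the CF algorithm for sqrt(973).
a_0 = floor(sqrt(973)) = 31; set m_0=0, q_0=1.
Recurrence: m' = q*a - m,  q' = (d - m'^2)/q,  a' = floor((a_0 + m')/q').
  step 1: m=31, q=12, a=5
  step 2: m=29, q=11, a=5
  step 3: m=26, q=27, a=2
  step 4: m=28, q=7, a=8
  step 5: m=28, q=27, a=2
  step 6: m=26, q=11, a=5
  step 7: m=29, q=12, a=5
  step 8: m=31, q=1, a=62
a_8 = 2*a_0 = 62, so the period closes here.
sqrt(973) = [31; 5, 5, 2, 8, 2, 5, 5, 62]
Period length = 8

8


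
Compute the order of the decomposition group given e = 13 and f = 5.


|D_P| = e * f
= 13 * 5
= 65

65


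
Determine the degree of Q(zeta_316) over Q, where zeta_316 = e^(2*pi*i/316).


The degree equals Euler's totient phi(316).
316 = 2^2 * 79
phi(316) = 156

156


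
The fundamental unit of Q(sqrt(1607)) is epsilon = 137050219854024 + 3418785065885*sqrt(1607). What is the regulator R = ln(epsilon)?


epsilon = 137050219854024 + 3418785065885*sqrt(1607)
= 2.7410e+14
R = ln(2.7410e+14)
= 33.2445

33.2445


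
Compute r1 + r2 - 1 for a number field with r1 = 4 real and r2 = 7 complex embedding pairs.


By Dirichlet's unit theorem:
rank = r1 + r2 - 1
= 4 + 7 - 1
= 10

10


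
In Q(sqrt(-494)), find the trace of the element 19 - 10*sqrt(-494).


Tr(a + b*sqrt(d)) = (a + b*sqrt(d)) + (a - b*sqrt(d)) = 2a
= 2 * (19)
= 38

38


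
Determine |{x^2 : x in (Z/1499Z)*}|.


For prime p, the number of non-zero quadratic residues is (p-1)/2.
= (1499-1)/2
= 749

749


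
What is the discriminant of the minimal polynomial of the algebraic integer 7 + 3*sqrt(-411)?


The element 7 + 3*sqrt(-411) has minimal polynomial:
x^2 - 14*x + 3748
Discriminant = (-14)^2 - 4*(3748)
= 196 - 14992
= -14796

-14796


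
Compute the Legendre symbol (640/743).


p = 743 is prime, so compute (640/743) with the reciprocity algorithm (Jacobi-symbol steps: pull out 2s via (2/n), flip via reciprocity, reduce):
  pull out 2: (2/743) = +1  (since 743 mod 8 = 7)
  pull out 2: (2/743) = +1  (since 743 mod 8 = 7)
  pull out 2: (2/743) = +1  (since 743 mod 8 = 7)
  pull out 2: (2/743) = +1  (since 743 mod 8 = 7)
  pull out 2: (2/743) = +1  (since 743 mod 8 = 7)
  pull out 2: (2/743) = +1  (since 743 mod 8 = 7)
  pull out 2: (2/743) = +1  (since 743 mod 8 = 7)
  reciprocity: (5/743) -> +(743/5)
  reduce: (3/5)
  reciprocity: (3/5) -> +(5/3)
  reduce: (2/3)
  pull out 2: (2/3) = -1  (since 3 mod 8 = 3)
  (1/3) = 1
Product of signs = -1
(640/743) = -1

-1


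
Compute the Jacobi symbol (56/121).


Compute (56/121) via quadratic reciprocity:
  pull out 2: (2/121) = +1  (since 121 mod 8 = 1)
  pull out 2: (2/121) = +1  (since 121 mod 8 = 1)
  pull out 2: (2/121) = +1  (since 121 mod 8 = 1)
  reciprocity: (7/121) -> +(121/7)
  reduce: (2/7)
  pull out 2: (2/7) = +1  (since 7 mod 8 = 7)
  (1/7) = 1
Product of signs = 1

1


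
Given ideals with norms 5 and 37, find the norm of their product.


N(IJ) = N(I) * N(J)
= 5 * 37
= 185

185


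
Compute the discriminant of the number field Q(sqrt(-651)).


For K = Q(sqrt(d)) with d squarefree: disc(K) = d if d = 1 mod 4, and disc(K) = 4d if d = 2 or 3 mod 4.
Here d = -651, and d mod 4 = 1.
d = 1 mod 4 (O_K = Z[(1+sqrt(d))/2]), so disc(K) = d = -651

-651


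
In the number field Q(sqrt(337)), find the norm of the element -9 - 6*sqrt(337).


N(a + b*sqrt(d)) = a^2 - d*b^2
= (-9)^2 - (337)*(-6)^2
= 81 - 12132
= -12051

-12051


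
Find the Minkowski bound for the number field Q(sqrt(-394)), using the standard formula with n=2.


d = -394, d mod 4 = 2, so disc(K) = 4d = -1576; |disc(K)| = 1576
Imaginary quadratic field, so n = 2, s = r2 = 1, r1 = 0
M = (n!/n^n) * (4/pi)^s * sqrt(|disc(K)|) = (2!/2^2) * (4/pi)^1 * sqrt(1576)
= 0.5 * 1.273240 * 39.698866
= 25.2731

25.2731


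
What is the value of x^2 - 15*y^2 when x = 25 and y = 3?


x^2 - d*y^2
= 25^2 - 15*3^2
= 625 - 135
= 490

490


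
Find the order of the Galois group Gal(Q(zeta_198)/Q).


|Gal(Q(zeta_198)/Q)| = phi(198)
= 60

60


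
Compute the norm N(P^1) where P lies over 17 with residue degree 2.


N(P^a) = p^(a*f)
= 17^(1*2)
= 17^2
= 289

289


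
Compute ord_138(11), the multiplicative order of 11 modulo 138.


We want ord_138(11), the smallest k >= 1 with 11^k = 1 mod 138.
n = 138 = 2 * 3 * 23, phi(138) = 44; the order divides phi(n).
Divisors of 44: 1, 2, 4, 11, 22, 44
Repeated squaring mod 138: 11^1 = 11, 11^2 = 121, 11^4 = 13, 11^8 = 31, 11^16 = 133, 11^32 = 25
Test divisors in increasing order:
  k=1: 11^1 = 11 mod 138
  k=2: 11^2 = 121 mod 138
  k=4: 11^4 = 13 mod 138
  k=11: 11^11 = 31 * 121 * 11 = 137 mod 138
  k=22: 11^22 = 133 * 13 * 121 = 1 mod 138  <- first divisor giving 1
Order = 22

22


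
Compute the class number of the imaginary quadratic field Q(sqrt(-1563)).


K = Q(sqrt(-1563)). d mod 4 = 1, so D = disc(K) = d = -1563
h(K) equals the number of primitive reduced positive-definite forms (a, b, c) = a*x^2 + b*x*y + c*y^2 with b^2 - 4ac = D,
where reduced means |b| <= a <= c, with b >= 0 whenever |b| = a or a = c, and primitive means gcd(a, b, c) = 1.
Reduced forces 3a^2 <= |D| = 1563, so 1 <= a <= 22; b must have the parity of D, and c = (b^2 - D)/(4a) must be an integer >= a.
Enumerate a = 1..22, b in [-a, a]:
  a=1: (1, 1, 391)  [1]
  a=2: none
  a=3: (3, 3, 131)  [1]
  a=4..12: none
  a=13: (13, -7, 31), (13, 7, 31)  [2]
  a=14..16: none
  a=17: (17, -1, 23), (17, 1, 23)  [2]
  a=18..22: none
Total reduced forms: 1 + 1 + 2 + 2 = 6
h = 6

6


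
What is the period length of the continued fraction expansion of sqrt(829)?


Run the CF algorithm for sqrt(829).
a_0 = floor(sqrt(829)) = 28; set m_0=0, q_0=1.
Recurrence: m' = q*a - m,  q' = (d - m'^2)/q,  a' = floor((a_0 + m')/q').
  step 1: m=28, q=45, a=1
  step 2: m=17, q=12, a=3
  step 3: m=19, q=39, a=1
  step 4: m=20, q=11, a=4
  step 5: m=24, q=23, a=2
  step 6: m=22, q=15, a=3
  step 7: m=23, q=20, a=2
  step 8: m=17, q=27, a=1
  step 9: m=10, q=27, a=1
  step 10: m=17, q=20, a=2
  step 11: m=23, q=15, a=3
  step 12: m=22, q=23, a=2
  step 13: m=24, q=11, a=4
  step 14: m=20, q=39, a=1
  step 15: m=19, q=12, a=3
  step 16: m=17, q=45, a=1
  step 17: m=28, q=1, a=56
a_17 = 2*a_0 = 56, so the period closes here.
sqrt(829) = [28; 1, 3, 1, 4, 2, 3, 2, 1, 1, 2, 3, 2, 4, 1, 3, 1, 56]
Period length = 17

17


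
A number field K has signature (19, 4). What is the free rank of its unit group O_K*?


By Dirichlet's unit theorem:
rank = r1 + r2 - 1
= 19 + 4 - 1
= 22

22


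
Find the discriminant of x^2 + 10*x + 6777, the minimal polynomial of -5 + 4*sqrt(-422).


The element -5 + 4*sqrt(-422) has minimal polynomial:
x^2 + 10*x + 6777
Discriminant = (10)^2 - 4*(6777)
= 100 - 27108
= -27008

-27008


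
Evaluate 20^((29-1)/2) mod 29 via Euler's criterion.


p = 29 is prime and the exponent is (p-1)/2 = 14, so by Euler's criterion 20^14 = (20/29) = +1 or -1 mod 29.
Compute by square-and-multiply:
  14 = 8 + 4 + 2 (binary 1110)
  Repeated squaring mod 29: 20^1 = 20, 20^2 = 23, 20^4 = 7, 20^8 = 20
  20^14 = 20^8 * 20^4 * 20^2 = 20 * 7 * 23 mod 29
    20 * 7 = 140 = 24 mod 29
    24 * 23 = 552 = 1 mod 29
  20^14 = 1 mod 29
Result 1: 20 is a quadratic residue mod 29.
20^14 mod 29 = 1

1


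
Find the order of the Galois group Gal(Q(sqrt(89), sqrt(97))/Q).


The 2 square roots of distinct primes are multiplicatively independent over Q,
so [K:Q] = 2^2 and Gal(K/Q) is isomorphic to (Z/2Z)^2.
|Gal| = 2^2 = 4

4


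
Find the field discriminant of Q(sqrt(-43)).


For K = Q(sqrt(d)) with d squarefree: disc(K) = d if d = 1 mod 4, and disc(K) = 4d if d = 2 or 3 mod 4.
Here d = -43, and d mod 4 = 1.
d = 1 mod 4 (O_K = Z[(1+sqrt(d))/2]), so disc(K) = d = -43

-43


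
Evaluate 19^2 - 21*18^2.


x^2 - d*y^2
= 19^2 - 21*18^2
= 361 - 6804
= -6443

-6443


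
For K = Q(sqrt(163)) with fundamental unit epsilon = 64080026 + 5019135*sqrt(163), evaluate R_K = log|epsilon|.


epsilon = 64080026 + 5019135*sqrt(163)
= 1.2816e+08
R = ln(1.2816e+08)
= 18.6688

18.6688


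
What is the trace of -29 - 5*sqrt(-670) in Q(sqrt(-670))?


Tr(a + b*sqrt(d)) = (a + b*sqrt(d)) + (a - b*sqrt(d)) = 2a
= 2 * (-29)
= -58

-58


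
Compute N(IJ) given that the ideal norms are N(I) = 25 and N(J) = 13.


N(IJ) = N(I) * N(J)
= 25 * 13
= 325

325


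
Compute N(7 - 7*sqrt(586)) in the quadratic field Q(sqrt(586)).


N(a + b*sqrt(d)) = a^2 - d*b^2
= (7)^2 - (586)*(-7)^2
= 49 - 28714
= -28665

-28665


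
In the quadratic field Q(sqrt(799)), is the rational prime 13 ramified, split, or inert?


K = Q(sqrt(799)). Since d mod 4 = 3, disc(K) = 3196.
Check p | disc: 3196 mod 13 = 11.
p does not divide disc. Compute Legendre symbol (d/p):
6^((13-1)/2) mod 13 = -1
(d/p) = -1, so p is inert: (p) stays prime with e=1, f=2, g=1.
Therefore p is inert.

inert


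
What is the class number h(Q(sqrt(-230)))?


K = Q(sqrt(-230)). d mod 4 = 2, so D = disc(K) = 4d = -920
h(K) equals the number of primitive reduced positive-definite forms (a, b, c) = a*x^2 + b*x*y + c*y^2 with b^2 - 4ac = D,
where reduced means |b| <= a <= c, with b >= 0 whenever |b| = a or a = c, and primitive means gcd(a, b, c) = 1.
Reduced forces 3a^2 <= |D| = 920, so 1 <= a <= 17; b must have the parity of D, and c = (b^2 - D)/(4a) must be an integer >= a.
Enumerate a = 1..17, b in [-a, a]:
  a=1: (1, 0, 230)  [1]
  a=2: (2, 0, 115)  [1]
  a=3: (3, -2, 77), (3, 2, 77)  [2]
  a=4: none
  a=5: (5, 0, 46)  [1]
  a=6: (6, -4, 39), (6, 4, 39)  [2]
  a=7: (7, -2, 33), (7, 2, 33)  [2]
  a=8: none
  a=9: (9, -4, 26), (9, 4, 26)  [2]
  a=10: (10, 0, 23)  [1]
  a=11: (11, -2, 21), (11, 2, 21)  [2]
  a=12: none
  a=13: (13, -4, 18), (13, 4, 18)  [2]
  a=14: (14, -12, 19), (14, 12, 19)  [2]
  a=15: (15, -10, 17), (15, 10, 17)  [2]
  a=16..17: none
Total reduced forms: 1 + 1 + 2 + 1 + 2 + 2 + 2 + 1 + 2 + 2 + 2 + 2 = 20
h = 20

20


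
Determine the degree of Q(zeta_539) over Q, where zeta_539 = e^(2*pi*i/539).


The degree equals Euler's totient phi(539).
539 = 7^2 * 11
phi(539) = 420

420


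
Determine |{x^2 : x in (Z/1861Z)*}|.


For prime p, the number of non-zero quadratic residues is (p-1)/2.
= (1861-1)/2
= 930

930


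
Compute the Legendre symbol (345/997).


p = 997 is prime, so compute (345/997) with the reciprocity algorithm (Jacobi-symbol steps: pull out 2s via (2/n), flip via reciprocity, reduce):
  reciprocity: (345/997) -> +(997/345)
  reduce: (307/345)
  reciprocity: (307/345) -> +(345/307)
  reduce: (38/307)
  pull out 2: (2/307) = -1  (since 307 mod 8 = 3)
  reciprocity: (19/307) -> -(307/19)
  reduce: (3/19)
  reciprocity: (3/19) -> -(19/3)
  reduce: (1/3)
  (1/3) = 1
Product of signs = -1
(345/997) = -1

-1


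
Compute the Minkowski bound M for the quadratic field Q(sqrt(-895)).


d = -895, d mod 4 = 1, so disc(K) = d = -895; |disc(K)| = 895
Imaginary quadratic field, so n = 2, s = r2 = 1, r1 = 0
M = (n!/n^n) * (4/pi)^s * sqrt(|disc(K)|) = (2!/2^2) * (4/pi)^1 * sqrt(895)
= 0.5 * 1.273240 * 29.916551
= 19.0455

19.0455


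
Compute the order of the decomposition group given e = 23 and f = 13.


|D_P| = e * f
= 23 * 13
= 299

299


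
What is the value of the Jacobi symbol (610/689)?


Compute (610/689) via quadratic reciprocity:
  pull out 2: (2/689) = +1  (since 689 mod 8 = 1)
  reciprocity: (305/689) -> +(689/305)
  reduce: (79/305)
  reciprocity: (79/305) -> +(305/79)
  reduce: (68/79)
  pull out 2: (2/79) = +1  (since 79 mod 8 = 7)
  pull out 2: (2/79) = +1  (since 79 mod 8 = 7)
  reciprocity: (17/79) -> +(79/17)
  reduce: (11/17)
  reciprocity: (11/17) -> +(17/11)
  reduce: (6/11)
  pull out 2: (2/11) = -1  (since 11 mod 8 = 3)
  reciprocity: (3/11) -> -(11/3)
  reduce: (2/3)
  pull out 2: (2/3) = -1  (since 3 mod 8 = 3)
  (1/3) = 1
Product of signs = -1

-1


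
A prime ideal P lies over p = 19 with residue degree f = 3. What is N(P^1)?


N(P^a) = p^(a*f)
= 19^(1*3)
= 19^3
= 6859

6859


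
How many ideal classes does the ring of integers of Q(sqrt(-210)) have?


K = Q(sqrt(-210)). d mod 4 = 2, so D = disc(K) = 4d = -840
h(K) equals the number of primitive reduced positive-definite forms (a, b, c) = a*x^2 + b*x*y + c*y^2 with b^2 - 4ac = D,
where reduced means |b| <= a <= c, with b >= 0 whenever |b| = a or a = c, and primitive means gcd(a, b, c) = 1.
Reduced forces 3a^2 <= |D| = 840, so 1 <= a <= 16; b must have the parity of D, and c = (b^2 - D)/(4a) must be an integer >= a.
Enumerate a = 1..16, b in [-a, a]:
  a=1: (1, 0, 210)  [1]
  a=2: (2, 0, 105)  [1]
  a=3: (3, 0, 70)  [1]
  a=4: none
  a=5: (5, 0, 42)  [1]
  a=6: (6, 0, 35)  [1]
  a=7: (7, 0, 30)  [1]
  a=8..9: none
  a=10: (10, 0, 21)  [1]
  a=11..13: none
  a=14: (14, 0, 15)  [1]
  a=15..16: none
Total reduced forms: 1 + 1 + 1 + 1 + 1 + 1 + 1 + 1 = 8
h = 8

8


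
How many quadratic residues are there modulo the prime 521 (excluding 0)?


For prime p, the number of non-zero quadratic residues is (p-1)/2.
= (521-1)/2
= 260

260


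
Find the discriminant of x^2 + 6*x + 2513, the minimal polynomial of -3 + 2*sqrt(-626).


The element -3 + 2*sqrt(-626) has minimal polynomial:
x^2 + 6*x + 2513
Discriminant = (6)^2 - 4*(2513)
= 36 - 10052
= -10016

-10016


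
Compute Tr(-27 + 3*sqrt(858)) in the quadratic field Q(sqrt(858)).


Tr(a + b*sqrt(d)) = (a + b*sqrt(d)) + (a - b*sqrt(d)) = 2a
= 2 * (-27)
= -54

-54


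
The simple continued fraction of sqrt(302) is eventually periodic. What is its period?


Run the CF algorithm for sqrt(302).
a_0 = floor(sqrt(302)) = 17; set m_0=0, q_0=1.
Recurrence: m' = q*a - m,  q' = (d - m'^2)/q,  a' = floor((a_0 + m')/q').
  step 1: m=17, q=13, a=2
  step 2: m=9, q=17, a=1
  step 3: m=8, q=14, a=1
  step 4: m=6, q=19, a=1
  step 5: m=13, q=7, a=4
  step 6: m=15, q=11, a=2
  step 7: m=7, q=23, a=1
  step 8: m=16, q=2, a=16
  step 9: m=16, q=23, a=1
  step 10: m=7, q=11, a=2
  step 11: m=15, q=7, a=4
  step 12: m=13, q=19, a=1
  step 13: m=6, q=14, a=1
  step 14: m=8, q=17, a=1
  step 15: m=9, q=13, a=2
  step 16: m=17, q=1, a=34
a_16 = 2*a_0 = 34, so the period closes here.
sqrt(302) = [17; 2, 1, 1, 1, 4, 2, 1, 16, 1, 2, 4, 1, 1, 1, 2, 34]
Period length = 16

16


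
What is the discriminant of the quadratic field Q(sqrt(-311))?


For K = Q(sqrt(d)) with d squarefree: disc(K) = d if d = 1 mod 4, and disc(K) = 4d if d = 2 or 3 mod 4.
Here d = -311, and d mod 4 = 1.
d = 1 mod 4 (O_K = Z[(1+sqrt(d))/2]), so disc(K) = d = -311

-311


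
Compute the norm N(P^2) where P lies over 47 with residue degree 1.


N(P^a) = p^(a*f)
= 47^(2*1)
= 47^2
= 2209

2209


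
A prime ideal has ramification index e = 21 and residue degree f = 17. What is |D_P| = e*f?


|D_P| = e * f
= 21 * 17
= 357

357


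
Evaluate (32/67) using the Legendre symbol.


p = 67 is prime, so compute (32/67) with the reciprocity algorithm (Jacobi-symbol steps: pull out 2s via (2/n), flip via reciprocity, reduce):
  pull out 2: (2/67) = -1  (since 67 mod 8 = 3)
  pull out 2: (2/67) = -1  (since 67 mod 8 = 3)
  pull out 2: (2/67) = -1  (since 67 mod 8 = 3)
  pull out 2: (2/67) = -1  (since 67 mod 8 = 3)
  pull out 2: (2/67) = -1  (since 67 mod 8 = 3)
  (1/67) = 1
Product of signs = -1
(32/67) = -1

-1


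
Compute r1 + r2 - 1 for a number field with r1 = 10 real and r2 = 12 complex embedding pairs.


By Dirichlet's unit theorem:
rank = r1 + r2 - 1
= 10 + 12 - 1
= 21

21


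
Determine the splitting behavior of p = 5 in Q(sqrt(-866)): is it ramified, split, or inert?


K = Q(sqrt(-866)). Since d mod 4 = 2, disc(K) = -3464.
Check p | disc: -3464 mod 5 = 1.
p does not divide disc. Compute Legendre symbol (d/p):
4^((5-1)/2) mod 5 = 1
(d/p) = 1, so p splits: (p) = P*P' with e=1, f=1, g=2.
Therefore p is split.

split


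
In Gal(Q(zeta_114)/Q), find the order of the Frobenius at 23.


The Frobenius at p in Gal(Q(zeta_n)/Q) = (Z/nZ)* is the class of p, so its order is ord_114(23), the smallest k >= 1 with 23^k = 1 mod 114.
n = 114 = 2 * 3 * 19, phi(114) = 36; the order divides phi(n).
Divisors of 36: 1, 2, 3, 4, 6, 9, 12, 18, 36
Repeated squaring mod 114: 23^1 = 23, 23^2 = 73, 23^4 = 85, 23^8 = 43, 23^16 = 25, 23^32 = 55
Test divisors in increasing order:
  k=1: 23^1 = 23 mod 114
  k=2: 23^2 = 73 mod 114
  k=3: 23^3 = 73 * 23 = 83 mod 114
  k=4: 23^4 = 85 mod 114
  k=6: 23^6 = 85 * 73 = 49 mod 114
  k=9: 23^9 = 43 * 23 = 77 mod 114
  k=12: 23^12 = 43 * 85 = 7 mod 114
  k=18: 23^18 = 25 * 73 = 1 mod 114  <- first divisor giving 1
Order = 18

18


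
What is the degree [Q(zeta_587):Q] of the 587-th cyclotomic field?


The degree equals Euler's totient phi(587).
587 = 587
phi(587) = 586

586


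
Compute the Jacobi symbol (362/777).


Compute (362/777) via quadratic reciprocity:
  pull out 2: (2/777) = +1  (since 777 mod 8 = 1)
  reciprocity: (181/777) -> +(777/181)
  reduce: (53/181)
  reciprocity: (53/181) -> +(181/53)
  reduce: (22/53)
  pull out 2: (2/53) = -1  (since 53 mod 8 = 5)
  reciprocity: (11/53) -> +(53/11)
  reduce: (9/11)
  reciprocity: (9/11) -> +(11/9)
  reduce: (2/9)
  pull out 2: (2/9) = +1  (since 9 mod 8 = 1)
  (1/9) = 1
Product of signs = -1

-1


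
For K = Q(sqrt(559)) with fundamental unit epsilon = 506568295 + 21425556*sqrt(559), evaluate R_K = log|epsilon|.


epsilon = 506568295 + 21425556*sqrt(559)
= 1.0131e+09
R = ln(1.0131e+09)
= 20.7363

20.7363


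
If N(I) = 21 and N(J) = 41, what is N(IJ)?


N(IJ) = N(I) * N(J)
= 21 * 41
= 861

861


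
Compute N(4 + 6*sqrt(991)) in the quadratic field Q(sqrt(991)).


N(a + b*sqrt(d)) = a^2 - d*b^2
= (4)^2 - (991)*(6)^2
= 16 - 35676
= -35660

-35660


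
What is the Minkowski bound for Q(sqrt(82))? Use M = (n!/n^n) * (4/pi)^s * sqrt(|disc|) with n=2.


d = 82, d mod 4 = 2, so disc(K) = 4d = 328; |disc(K)| = 328
Real quadratic field, so n = 2, s = r2 = 0, r1 = 2
M = (n!/n^n) * (4/pi)^s * sqrt(|disc(K)|) = (2!/2^2) * (4/pi)^0 * sqrt(328)
= 0.5 * 1.000000 * 18.110770
= 9.0554

9.0554


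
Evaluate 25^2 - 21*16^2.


x^2 - d*y^2
= 25^2 - 21*16^2
= 625 - 5376
= -4751

-4751


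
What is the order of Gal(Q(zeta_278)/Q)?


|Gal(Q(zeta_278)/Q)| = phi(278)
= 138

138


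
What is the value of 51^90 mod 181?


p = 181 is prime and the exponent is (p-1)/2 = 90, so by Euler's criterion 51^90 = (51/181) = +1 or -1 mod 181.
Compute by square-and-multiply:
  90 = 64 + 16 + 8 + 2 (binary 1011010)
  Repeated squaring mod 181: 51^1 = 51, 51^2 = 67, 51^4 = 145, 51^8 = 29, 51^16 = 117, 51^32 = 114, 51^64 = 145
  51^90 = 51^64 * 51^16 * 51^8 * 51^2 = 145 * 117 * 29 * 67 mod 181
    145 * 117 = 16965 = 132 mod 181
    132 * 29 = 3828 = 27 mod 181
    27 * 67 = 1809 = 180 mod 181
  51^90 = 180 mod 181
Result 180 = p - 1 = -1 mod 181: 51 is a quadratic non-residue mod 181. As a residue in [0, p-1] the value is 180.
51^90 mod 181 = 180

180


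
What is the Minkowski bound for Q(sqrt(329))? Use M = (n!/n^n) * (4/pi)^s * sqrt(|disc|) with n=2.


d = 329, d mod 4 = 1, so disc(K) = d = 329; |disc(K)| = 329
Real quadratic field, so n = 2, s = r2 = 0, r1 = 2
M = (n!/n^n) * (4/pi)^s * sqrt(|disc(K)|) = (2!/2^2) * (4/pi)^0 * sqrt(329)
= 0.5 * 1.000000 * 18.138357
= 9.0692

9.0692


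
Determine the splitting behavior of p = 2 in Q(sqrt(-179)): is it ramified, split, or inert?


K = Q(sqrt(-179)). Since d mod 4 = 1, disc(K) = -179.
Check p | disc: -179 mod 2 = 1.
p=2 does not divide disc (d is 1 mod 4). 2 splits iff d = 1 mod 8.
d mod 8 = 5, so (d/2) = -1.
(d/p) = -1, so p is inert: (p) stays prime with e=1, f=2, g=1.
Therefore p is inert.

inert


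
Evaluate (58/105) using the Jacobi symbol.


Compute (58/105) via quadratic reciprocity:
  pull out 2: (2/105) = +1  (since 105 mod 8 = 1)
  reciprocity: (29/105) -> +(105/29)
  reduce: (18/29)
  pull out 2: (2/29) = -1  (since 29 mod 8 = 5)
  reciprocity: (9/29) -> +(29/9)
  reduce: (2/9)
  pull out 2: (2/9) = +1  (since 9 mod 8 = 1)
  (1/9) = 1
Product of signs = -1

-1


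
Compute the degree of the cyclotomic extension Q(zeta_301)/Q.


The degree equals Euler's totient phi(301).
301 = 7 * 43
phi(301) = 252

252


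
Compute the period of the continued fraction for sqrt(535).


Run the CF algorithm for sqrt(535).
a_0 = floor(sqrt(535)) = 23; set m_0=0, q_0=1.
Recurrence: m' = q*a - m,  q' = (d - m'^2)/q,  a' = floor((a_0 + m')/q').
  step 1: m=23, q=6, a=7
  step 2: m=19, q=29, a=1
  step 3: m=10, q=15, a=2
  step 4: m=20, q=9, a=4
  step 5: m=16, q=31, a=1
  step 6: m=15, q=10, a=3
  step 7: m=15, q=31, a=1
  step 8: m=16, q=9, a=4
  step 9: m=20, q=15, a=2
  step 10: m=10, q=29, a=1
  step 11: m=19, q=6, a=7
  step 12: m=23, q=1, a=46
a_12 = 2*a_0 = 46, so the period closes here.
sqrt(535) = [23; 7, 1, 2, 4, 1, 3, 1, 4, 2, 1, 7, 46]
Period length = 12

12


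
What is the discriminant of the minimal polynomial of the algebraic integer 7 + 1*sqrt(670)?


The element 7 + 1*sqrt(670) has minimal polynomial:
x^2 - 14*x - 621
Discriminant = (-14)^2 - 4*(-621)
= 196 + 2484
= 2680

2680


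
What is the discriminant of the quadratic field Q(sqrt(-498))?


For K = Q(sqrt(d)) with d squarefree: disc(K) = d if d = 1 mod 4, and disc(K) = 4d if d = 2 or 3 mod 4.
Here d = -498, and d mod 4 = 2.
d = 2 mod 4, not 1 (O_K = Z[sqrt(d)]), so disc(K) = 4d = 4 * (-498) = -1992

-1992


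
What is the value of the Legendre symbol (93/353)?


p = 353 is prime, so compute (93/353) with the reciprocity algorithm (Jacobi-symbol steps: pull out 2s via (2/n), flip via reciprocity, reduce):
  reciprocity: (93/353) -> +(353/93)
  reduce: (74/93)
  pull out 2: (2/93) = -1  (since 93 mod 8 = 5)
  reciprocity: (37/93) -> +(93/37)
  reduce: (19/37)
  reciprocity: (19/37) -> +(37/19)
  reduce: (18/19)
  pull out 2: (2/19) = -1  (since 19 mod 8 = 3)
  reciprocity: (9/19) -> +(19/9)
  reduce: (1/9)
  (1/9) = 1
Product of signs = 1
(93/353) = 1

1


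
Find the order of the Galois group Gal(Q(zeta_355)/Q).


|Gal(Q(zeta_355)/Q)| = phi(355)
= 280

280


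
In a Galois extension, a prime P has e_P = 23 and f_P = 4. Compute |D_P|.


|D_P| = e * f
= 23 * 4
= 92

92


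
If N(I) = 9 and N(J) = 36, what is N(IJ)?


N(IJ) = N(I) * N(J)
= 9 * 36
= 324

324


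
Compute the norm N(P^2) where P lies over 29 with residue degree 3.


N(P^a) = p^(a*f)
= 29^(2*3)
= 29^6
= 594823321

594823321


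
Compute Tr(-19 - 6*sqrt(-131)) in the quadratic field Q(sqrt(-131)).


Tr(a + b*sqrt(d)) = (a + b*sqrt(d)) + (a - b*sqrt(d)) = 2a
= 2 * (-19)
= -38

-38


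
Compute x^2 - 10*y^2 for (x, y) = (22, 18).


x^2 - d*y^2
= 22^2 - 10*18^2
= 484 - 3240
= -2756

-2756


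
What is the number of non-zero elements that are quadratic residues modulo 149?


For prime p, the number of non-zero quadratic residues is (p-1)/2.
= (149-1)/2
= 74

74


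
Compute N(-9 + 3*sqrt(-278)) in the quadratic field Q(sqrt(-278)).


N(a + b*sqrt(d)) = a^2 - d*b^2
= (-9)^2 - (-278)*(3)^2
= 81 + 2502
= 2583

2583


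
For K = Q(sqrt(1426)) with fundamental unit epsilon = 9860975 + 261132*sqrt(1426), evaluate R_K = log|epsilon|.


epsilon = 9860975 + 261132*sqrt(1426)
= 1.9722e+07
R = ln(1.9722e+07)
= 16.7972

16.7972


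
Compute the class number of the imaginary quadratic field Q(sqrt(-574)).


K = Q(sqrt(-574)). d mod 4 = 2, so D = disc(K) = 4d = -2296
h(K) equals the number of primitive reduced positive-definite forms (a, b, c) = a*x^2 + b*x*y + c*y^2 with b^2 - 4ac = D,
where reduced means |b| <= a <= c, with b >= 0 whenever |b| = a or a = c, and primitive means gcd(a, b, c) = 1.
Reduced forces 3a^2 <= |D| = 2296, so 1 <= a <= 27; b must have the parity of D, and c = (b^2 - D)/(4a) must be an integer >= a.
Enumerate a = 1..27, b in [-a, a]:
  a=1: (1, 0, 574)  [1]
  a=2: (2, 0, 287)  [1]
  a=3..4: none
  a=5: (5, -2, 115), (5, 2, 115)  [2]
  a=6: none
  a=7: (7, 0, 82)  [1]
  a=8..9: none
  a=10: (10, -8, 59), (10, 8, 59)  [2]
  a=11: (11, -6, 53), (11, 6, 53)  [2]
  a=12..13: none
  a=14: (14, 0, 41)  [1]
  a=15..16: none
  a=17: (17, -4, 34), (17, 4, 34)  [2]
  a=18..21: none
  a=22: (22, -16, 29), (22, 16, 29)  [2]
  a=23: (23, -2, 25), (23, 2, 25)  [2]
  a=24..27: none
Total reduced forms: 1 + 1 + 2 + 1 + 2 + 2 + 1 + 2 + 2 + 2 = 16
h = 16

16
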